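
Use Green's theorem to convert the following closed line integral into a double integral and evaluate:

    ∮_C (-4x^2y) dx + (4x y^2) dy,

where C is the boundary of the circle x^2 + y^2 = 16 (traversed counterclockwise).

Green's theorem converts the closed line integral into a double integral over the enclosed region D:

    ∮_C P dx + Q dy = ∬_D (∂Q/∂x - ∂P/∂y) dA.

Here P = -4x^2y, Q = 4x y^2, so

    ∂Q/∂x = 4y^2,    ∂P/∂y = -4x^2,
    ∂Q/∂x - ∂P/∂y = 4x^2 + 4y^2.

D is the region x^2 + y^2 ≤ 16. Evaluating the double integral:

In polar coordinates (x = r cos θ, y = r sin θ, dA = r dr dθ) the integrand becomes 4r^2, so

    ∬_D (4x^2 + 4y^2) dA = ∫_0^{2π} ∫_0^{4} (4r^2) · r dr dθ.

Inner (r from 0 to 4): 256.
Outer (θ from 0 to 2π): 512π.

Therefore ∮_C P dx + Q dy = 512π.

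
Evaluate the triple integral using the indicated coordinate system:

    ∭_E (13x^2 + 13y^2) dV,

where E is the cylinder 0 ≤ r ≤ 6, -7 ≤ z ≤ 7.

In cylindrical coordinates, x = r cos(θ), y = r sin(θ), z = z, and dV = r dr dθ dz.

The integrand becomes 13r^2, so

    ∭_E (13x^2 + 13y^2) dV = ∫_{0}^{2π} ∫_{0}^{6} ∫_{-7}^{7} (13r^2) · r dz dr dθ.

Inner (z): 182r^3.
Middle (r from 0 to 6): 58968.
Outer (θ): 117936π.

Therefore the triple integral equals 117936π.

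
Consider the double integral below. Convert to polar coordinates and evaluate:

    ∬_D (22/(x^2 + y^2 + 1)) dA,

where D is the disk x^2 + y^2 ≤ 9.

The region D is 0 ≤ r ≤ 3, 0 ≤ θ ≤ 2π in polar coordinates, where x = r cos(θ), y = r sin(θ), and dA = r dr dθ.

Under the substitution, the integrand becomes 22/(r^2 + 1), so

    ∬_D (22/(x^2 + y^2 + 1)) dA = ∫_{0}^{2π} ∫_{0}^{3} (22/(r^2 + 1)) · r dr dθ.

Inner integral (in r): ∫_{0}^{3} (22/(r^2 + 1)) · r dr = log(100000000000).

Outer integral (in θ): ∫_{0}^{2π} (log(100000000000)) dθ = 22π log(10).

Therefore ∬_D (22/(x^2 + y^2 + 1)) dA = 22π log(10).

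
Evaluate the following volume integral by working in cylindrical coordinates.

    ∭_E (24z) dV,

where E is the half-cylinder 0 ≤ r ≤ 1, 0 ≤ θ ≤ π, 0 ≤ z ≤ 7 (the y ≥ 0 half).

In cylindrical coordinates, x = r cos(θ), y = r sin(θ), z = z, and dV = r dr dθ dz.

The integrand becomes 24z, so

    ∭_E (24z) dV = ∫_{0}^{π} ∫_{0}^{1} ∫_{0}^{7} (24z) · r dz dr dθ.

Inner (z): 588r.
Middle (r from 0 to 1): 294.
Outer (θ): 294π.

Therefore the triple integral equals 294π.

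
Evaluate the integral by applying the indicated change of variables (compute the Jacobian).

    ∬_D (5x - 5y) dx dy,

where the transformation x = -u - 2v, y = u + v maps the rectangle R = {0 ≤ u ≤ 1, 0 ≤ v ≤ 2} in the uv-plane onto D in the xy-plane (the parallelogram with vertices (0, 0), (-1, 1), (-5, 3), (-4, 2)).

Compute the Jacobian determinant of (x, y) with respect to (u, v):

    ∂(x,y)/∂(u,v) = | -1  -2 | = (-1)(1) - (-2)(1) = 1.
                   | 1  1 |

Its absolute value is |J| = 1 (the area scaling factor).

Substituting x = -u - 2v, y = u + v into the integrand,

    5x - 5y → -10u - 15v,

so the integral becomes

    ∬_R (-10u - 15v) · |J| du dv = ∫_0^1 ∫_0^2 (-10u - 15v) dv du.

Inner (v): -20u - 30.
Outer (u): -40.

Therefore ∬_D (5x - 5y) dx dy = -40.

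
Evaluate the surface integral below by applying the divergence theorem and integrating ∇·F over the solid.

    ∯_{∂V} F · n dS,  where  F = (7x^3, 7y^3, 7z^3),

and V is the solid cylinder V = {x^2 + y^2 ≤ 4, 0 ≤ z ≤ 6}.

By the divergence theorem,

    ∯_{∂V} F · n dS = ∭_V (∇ · F) dV.

Compute the divergence:
    ∇ · F = ∂F_x/∂x + ∂F_y/∂y + ∂F_z/∂z = 21x^2 + 21y^2 + 21z^2.

In cylindrical coordinates, x = r cos(θ), y = r sin(θ), z = z, dV = r dr dθ dz, with 0 ≤ r ≤ 2, 0 ≤ θ ≤ 2π, 0 ≤ z ≤ 6.

The integrand, after substitution and multiplying by the volume element, becomes (21r^2 + 21z^2) · r, so

    ∭_V (∇·F) dV = ∫_0^{2π} ∫_0^{2} ∫_0^{6} (21r^2 + 21z^2) · r dz dr dθ.

Inner (z from 0 to 6): 126r (r^2 + 12).
Middle (r from 0 to 2): 3528.
Outer (θ from 0 to 2π): 7056π.

Therefore ∯_{∂V} F · n dS = 7056π.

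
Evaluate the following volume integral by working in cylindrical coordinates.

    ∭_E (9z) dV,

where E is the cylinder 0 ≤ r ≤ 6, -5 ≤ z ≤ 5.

In cylindrical coordinates, x = r cos(θ), y = r sin(θ), z = z, and dV = r dr dθ dz.

The integrand becomes 9z, so

    ∭_E (9z) dV = ∫_{0}^{2π} ∫_{0}^{6} ∫_{-5}^{5} (9z) · r dz dr dθ.

Inner (z): 0.
Middle (r from 0 to 6): 0.
Outer (θ): 0.

Therefore the triple integral equals 0.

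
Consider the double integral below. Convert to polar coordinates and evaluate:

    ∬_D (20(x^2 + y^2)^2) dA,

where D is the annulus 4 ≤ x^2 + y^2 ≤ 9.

The region D is 2 ≤ r ≤ 3, 0 ≤ θ ≤ 2π in polar coordinates, where x = r cos(θ), y = r sin(θ), and dA = r dr dθ.

Under the substitution, the integrand becomes 20r^4, so

    ∬_D (20(x^2 + y^2)^2) dA = ∫_{0}^{2π} ∫_{2}^{3} (20r^4) · r dr dθ.

Inner integral (in r): ∫_{2}^{3} (20r^4) · r dr = 6650/3.

Outer integral (in θ): ∫_{0}^{2π} (6650/3) dθ = 13300π/3.

Therefore ∬_D (20(x^2 + y^2)^2) dA = 13300π/3.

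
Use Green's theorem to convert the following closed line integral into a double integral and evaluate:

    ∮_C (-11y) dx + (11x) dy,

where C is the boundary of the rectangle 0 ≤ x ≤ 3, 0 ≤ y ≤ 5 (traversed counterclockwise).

Green's theorem converts the closed line integral into a double integral over the enclosed region D:

    ∮_C P dx + Q dy = ∬_D (∂Q/∂x - ∂P/∂y) dA.

Here P = -11y, Q = 11x, so

    ∂Q/∂x = 11,    ∂P/∂y = -11,
    ∂Q/∂x - ∂P/∂y = 22.

D is the region 0 ≤ x ≤ 3, 0 ≤ y ≤ 5. Evaluating the double integral:

    ∬_D (22) dA = ∫_0^{3} ∫_0^{5} (22) dy dx.

Inner (y from 0 to 5): 110.
Outer (x from 0 to 3): 330.

Therefore ∮_C P dx + Q dy = 330.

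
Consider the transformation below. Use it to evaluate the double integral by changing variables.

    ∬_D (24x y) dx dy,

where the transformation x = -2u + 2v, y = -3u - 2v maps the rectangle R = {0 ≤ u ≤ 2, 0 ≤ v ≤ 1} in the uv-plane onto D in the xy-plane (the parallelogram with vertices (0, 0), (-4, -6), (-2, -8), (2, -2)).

Compute the Jacobian determinant of (x, y) with respect to (u, v):

    ∂(x,y)/∂(u,v) = | -2  2 | = (-2)(-2) - (2)(-3) = 10.
                   | -3  -2 |

Its absolute value is |J| = 10 (the area scaling factor).

Substituting x = -2u + 2v, y = -3u - 2v into the integrand,

    24x y → 144u^2 - 48u v - 96v^2,

so the integral becomes

    ∬_R (144u^2 - 48u v - 96v^2) · |J| du dv = ∫_0^2 ∫_0^1 (1440u^2 - 480u v - 960v^2) dv du.

Inner (v): 1440u^2 - 240u - 320.
Outer (u): 2720.

Therefore ∬_D (24x y) dx dy = 2720.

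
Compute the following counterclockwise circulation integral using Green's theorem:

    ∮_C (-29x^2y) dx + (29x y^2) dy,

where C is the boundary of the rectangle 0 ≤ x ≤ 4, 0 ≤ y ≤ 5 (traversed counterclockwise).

Green's theorem converts the closed line integral into a double integral over the enclosed region D:

    ∮_C P dx + Q dy = ∬_D (∂Q/∂x - ∂P/∂y) dA.

Here P = -29x^2y, Q = 29x y^2, so

    ∂Q/∂x = 29y^2,    ∂P/∂y = -29x^2,
    ∂Q/∂x - ∂P/∂y = 29x^2 + 29y^2.

D is the region 0 ≤ x ≤ 4, 0 ≤ y ≤ 5. Evaluating the double integral:

    ∬_D (29x^2 + 29y^2) dA = ∫_0^{4} ∫_0^{5} (29x^2 + 29y^2) dy dx.

Inner (y from 0 to 5): 145x^2 + 3625/3.
Outer (x from 0 to 4): 23780/3.

Therefore ∮_C P dx + Q dy = 23780/3.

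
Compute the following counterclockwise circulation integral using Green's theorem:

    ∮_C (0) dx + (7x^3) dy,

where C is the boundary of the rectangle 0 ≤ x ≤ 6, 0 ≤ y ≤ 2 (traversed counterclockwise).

Green's theorem converts the closed line integral into a double integral over the enclosed region D:

    ∮_C P dx + Q dy = ∬_D (∂Q/∂x - ∂P/∂y) dA.

Here P = 0, Q = 7x^3, so

    ∂Q/∂x = 21x^2,    ∂P/∂y = 0,
    ∂Q/∂x - ∂P/∂y = 21x^2.

D is the region 0 ≤ x ≤ 6, 0 ≤ y ≤ 2. Evaluating the double integral:

    ∬_D (21x^2) dA = ∫_0^{6} ∫_0^{2} (21x^2) dy dx.

Inner (y from 0 to 2): 42x^2.
Outer (x from 0 to 6): 3024.

Therefore ∮_C P dx + Q dy = 3024.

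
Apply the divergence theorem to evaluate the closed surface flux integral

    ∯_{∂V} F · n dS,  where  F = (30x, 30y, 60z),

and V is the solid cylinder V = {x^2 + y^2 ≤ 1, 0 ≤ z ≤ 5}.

By the divergence theorem,

    ∯_{∂V} F · n dS = ∭_V (∇ · F) dV.

Compute the divergence:
    ∇ · F = ∂F_x/∂x + ∂F_y/∂y + ∂F_z/∂z = 30 + 30 + 60 = 120.

In cylindrical coordinates, x = r cos(θ), y = r sin(θ), z = z, dV = r dr dθ dz, with 0 ≤ r ≤ 1, 0 ≤ θ ≤ 2π, 0 ≤ z ≤ 5.

The integrand, after substitution and multiplying by the volume element, becomes (120) · r, so

    ∭_V (∇·F) dV = ∫_0^{2π} ∫_0^{1} ∫_0^{5} (120) · r dz dr dθ.

Inner (z from 0 to 5): 600r.
Middle (r from 0 to 1): 300.
Outer (θ from 0 to 2π): 600π.

Therefore ∯_{∂V} F · n dS = 600π.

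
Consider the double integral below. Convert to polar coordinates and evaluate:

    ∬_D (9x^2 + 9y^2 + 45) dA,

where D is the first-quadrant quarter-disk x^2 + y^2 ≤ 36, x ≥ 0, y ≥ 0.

The region D is 0 ≤ r ≤ 6, 0 ≤ θ ≤ π/2 in polar coordinates, where x = r cos(θ), y = r sin(θ), and dA = r dr dθ.

Under the substitution, the integrand becomes 9r^2 + 45, so

    ∬_D (9x^2 + 9y^2 + 45) dA = ∫_{0}^{π/2} ∫_{0}^{6} (9r^2 + 45) · r dr dθ.

Inner integral (in r): ∫_{0}^{6} (9r^2 + 45) · r dr = 3726.

Outer integral (in θ): ∫_{0}^{π/2} (3726) dθ = 1863π.

Therefore ∬_D (9x^2 + 9y^2 + 45) dA = 1863π.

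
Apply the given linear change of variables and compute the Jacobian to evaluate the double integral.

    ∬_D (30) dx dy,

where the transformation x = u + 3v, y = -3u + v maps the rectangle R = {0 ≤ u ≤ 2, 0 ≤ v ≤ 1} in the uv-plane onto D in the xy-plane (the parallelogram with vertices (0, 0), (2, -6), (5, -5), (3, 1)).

Compute the Jacobian determinant of (x, y) with respect to (u, v):

    ∂(x,y)/∂(u,v) = | 1  3 | = (1)(1) - (3)(-3) = 10.
                   | -3  1 |

Its absolute value is |J| = 10 (the area scaling factor).

Substituting x = u + 3v, y = -3u + v into the integrand,

    30 → 30,

so the integral becomes

    ∬_R (30) · |J| du dv = ∫_0^2 ∫_0^1 (300) dv du.

Inner (v): 300.
Outer (u): 600.

Therefore ∬_D (30) dx dy = 600.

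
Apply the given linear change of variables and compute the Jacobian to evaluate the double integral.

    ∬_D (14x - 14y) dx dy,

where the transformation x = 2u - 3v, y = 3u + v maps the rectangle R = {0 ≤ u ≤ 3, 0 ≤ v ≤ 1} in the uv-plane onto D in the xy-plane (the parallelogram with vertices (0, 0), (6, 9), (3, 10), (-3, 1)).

Compute the Jacobian determinant of (x, y) with respect to (u, v):

    ∂(x,y)/∂(u,v) = | 2  -3 | = (2)(1) - (-3)(3) = 11.
                   | 3  1 |

Its absolute value is |J| = 11 (the area scaling factor).

Substituting x = 2u - 3v, y = 3u + v into the integrand,

    14x - 14y → -14u - 56v,

so the integral becomes

    ∬_R (-14u - 56v) · |J| du dv = ∫_0^3 ∫_0^1 (-154u - 616v) dv du.

Inner (v): -154u - 308.
Outer (u): -1617.

Therefore ∬_D (14x - 14y) dx dy = -1617.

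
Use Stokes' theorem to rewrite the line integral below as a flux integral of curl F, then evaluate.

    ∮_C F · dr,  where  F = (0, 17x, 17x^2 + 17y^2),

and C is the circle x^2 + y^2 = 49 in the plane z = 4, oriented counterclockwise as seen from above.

Let S be the flat disk x^2 + y^2 ≤ 49 in the plane z = 4, with upward unit normal n̂ = ẑ. By Stokes' theorem,

    ∮_C F · dr = ∬_S (∇ × F) · n̂ dS = ∬_D (curl F)_z dA,

where D is the disk x^2 + y^2 ≤ 49.

Compute the curl of F = (0, 17x, 17x^2 + 17y^2):
    (∇ × F)_x = ∂F_z/∂y - ∂F_y/∂z = 34y,
    (∇ × F)_y = ∂F_x/∂z - ∂F_z/∂x = -34x,
    (∇ × F)_z = ∂F_y/∂x - ∂F_x/∂y = 17.

On z = 4, (curl F)_z = 17.

Convert to polar (x = r cos θ, y = r sin θ, dA = r dr dθ); the integrand becomes 17, so

    ∬_D (curl F)_z dA = ∫_0^{2π} ∫_0^{7} (17) · r dr dθ.

Inner (r from 0 to 7): 833/2.
Outer (θ from 0 to 2π): 833π.

Therefore ∮_C F · dr = 833π.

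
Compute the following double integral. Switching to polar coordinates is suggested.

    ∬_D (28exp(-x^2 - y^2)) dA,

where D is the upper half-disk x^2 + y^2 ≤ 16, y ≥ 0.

The region D is 0 ≤ r ≤ 4, 0 ≤ θ ≤ π in polar coordinates, where x = r cos(θ), y = r sin(θ), and dA = r dr dθ.

Under the substitution, the integrand becomes 28exp(-r^2), so

    ∬_D (28exp(-x^2 - y^2)) dA = ∫_{0}^{π} ∫_{0}^{4} (28exp(-r^2)) · r dr dθ.

Inner integral (in r): ∫_{0}^{4} (28exp(-r^2)) · r dr = 14 - 14exp(-16).

Outer integral (in θ): ∫_{0}^{π} (14 - 14exp(-16)) dθ = -14π exp(-16) + 14π.

Therefore ∬_D (28exp(-x^2 - y^2)) dA = -14π exp(-16) + 14π.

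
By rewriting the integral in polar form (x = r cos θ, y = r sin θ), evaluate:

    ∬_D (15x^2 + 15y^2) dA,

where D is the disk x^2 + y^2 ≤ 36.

The region D is 0 ≤ r ≤ 6, 0 ≤ θ ≤ 2π in polar coordinates, where x = r cos(θ), y = r sin(θ), and dA = r dr dθ.

Under the substitution, the integrand becomes 15r^2, so

    ∬_D (15x^2 + 15y^2) dA = ∫_{0}^{2π} ∫_{0}^{6} (15r^2) · r dr dθ.

Inner integral (in r): ∫_{0}^{6} (15r^2) · r dr = 4860.

Outer integral (in θ): ∫_{0}^{2π} (4860) dθ = 9720π.

Therefore ∬_D (15x^2 + 15y^2) dA = 9720π.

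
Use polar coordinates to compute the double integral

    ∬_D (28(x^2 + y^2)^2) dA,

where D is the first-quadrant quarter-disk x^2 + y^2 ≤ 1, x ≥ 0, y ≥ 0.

The region D is 0 ≤ r ≤ 1, 0 ≤ θ ≤ π/2 in polar coordinates, where x = r cos(θ), y = r sin(θ), and dA = r dr dθ.

Under the substitution, the integrand becomes 28r^4, so

    ∬_D (28(x^2 + y^2)^2) dA = ∫_{0}^{π/2} ∫_{0}^{1} (28r^4) · r dr dθ.

Inner integral (in r): ∫_{0}^{1} (28r^4) · r dr = 14/3.

Outer integral (in θ): ∫_{0}^{π/2} (14/3) dθ = 7π/3.

Therefore ∬_D (28(x^2 + y^2)^2) dA = 7π/3.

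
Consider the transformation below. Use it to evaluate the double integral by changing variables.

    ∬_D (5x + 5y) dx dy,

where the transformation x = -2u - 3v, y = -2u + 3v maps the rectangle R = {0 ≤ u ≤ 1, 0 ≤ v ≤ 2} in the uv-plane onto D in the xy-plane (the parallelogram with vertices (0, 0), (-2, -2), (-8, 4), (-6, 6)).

Compute the Jacobian determinant of (x, y) with respect to (u, v):

    ∂(x,y)/∂(u,v) = | -2  -3 | = (-2)(3) - (-3)(-2) = -12.
                   | -2  3 |

Its absolute value is |J| = 12 (the area scaling factor).

Substituting x = -2u - 3v, y = -2u + 3v into the integrand,

    5x + 5y → -20u,

so the integral becomes

    ∬_R (-20u) · |J| du dv = ∫_0^1 ∫_0^2 (-240u) dv du.

Inner (v): -480u.
Outer (u): -240.

Therefore ∬_D (5x + 5y) dx dy = -240.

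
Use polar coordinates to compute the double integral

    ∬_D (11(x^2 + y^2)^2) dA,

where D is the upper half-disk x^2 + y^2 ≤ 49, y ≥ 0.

The region D is 0 ≤ r ≤ 7, 0 ≤ θ ≤ π in polar coordinates, where x = r cos(θ), y = r sin(θ), and dA = r dr dθ.

Under the substitution, the integrand becomes 11r^4, so

    ∬_D (11(x^2 + y^2)^2) dA = ∫_{0}^{π} ∫_{0}^{7} (11r^4) · r dr dθ.

Inner integral (in r): ∫_{0}^{7} (11r^4) · r dr = 1294139/6.

Outer integral (in θ): ∫_{0}^{π} (1294139/6) dθ = 1294139π/6.

Therefore ∬_D (11(x^2 + y^2)^2) dA = 1294139π/6.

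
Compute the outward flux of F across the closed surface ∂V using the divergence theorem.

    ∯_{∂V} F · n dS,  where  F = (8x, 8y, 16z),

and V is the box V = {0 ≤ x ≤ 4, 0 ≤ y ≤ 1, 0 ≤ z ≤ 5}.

By the divergence theorem,

    ∯_{∂V} F · n dS = ∭_V (∇ · F) dV.

Compute the divergence:
    ∇ · F = ∂F_x/∂x + ∂F_y/∂y + ∂F_z/∂z = 8 + 8 + 16 = 32.

V is a rectangular box, so dV = dx dy dz with 0 ≤ x ≤ 4, 0 ≤ y ≤ 1, 0 ≤ z ≤ 5.

Integrate (32) over V as an iterated integral:

    ∭_V (∇·F) dV = ∫_0^{4} ∫_0^{1} ∫_0^{5} (32) dz dy dx.

Inner (z from 0 to 5): 160.
Middle (y from 0 to 1): 160.
Outer (x from 0 to 4): 640.

Therefore ∯_{∂V} F · n dS = 640.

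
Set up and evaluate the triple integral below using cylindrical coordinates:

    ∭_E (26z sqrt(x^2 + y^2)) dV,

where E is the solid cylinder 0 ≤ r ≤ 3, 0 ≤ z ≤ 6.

In cylindrical coordinates, x = r cos(θ), y = r sin(θ), z = z, and dV = r dr dθ dz.

The integrand becomes 26r z, so

    ∭_E (26z sqrt(x^2 + y^2)) dV = ∫_{0}^{2π} ∫_{0}^{3} ∫_{0}^{6} (26r z) · r dz dr dθ.

Inner (z): 468r^2.
Middle (r from 0 to 3): 4212.
Outer (θ): 8424π.

Therefore the triple integral equals 8424π.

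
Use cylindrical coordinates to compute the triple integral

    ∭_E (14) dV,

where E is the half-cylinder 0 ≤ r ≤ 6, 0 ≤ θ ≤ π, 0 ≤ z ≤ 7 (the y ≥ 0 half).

In cylindrical coordinates, x = r cos(θ), y = r sin(θ), z = z, and dV = r dr dθ dz.

The integrand becomes 14, so

    ∭_E (14) dV = ∫_{0}^{π} ∫_{0}^{6} ∫_{0}^{7} (14) · r dz dr dθ.

Inner (z): 98r.
Middle (r from 0 to 6): 1764.
Outer (θ): 1764π.

Therefore the triple integral equals 1764π.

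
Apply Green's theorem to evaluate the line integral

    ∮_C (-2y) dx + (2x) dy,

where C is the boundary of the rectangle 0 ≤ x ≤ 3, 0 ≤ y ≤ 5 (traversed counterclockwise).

Green's theorem converts the closed line integral into a double integral over the enclosed region D:

    ∮_C P dx + Q dy = ∬_D (∂Q/∂x - ∂P/∂y) dA.

Here P = -2y, Q = 2x, so

    ∂Q/∂x = 2,    ∂P/∂y = -2,
    ∂Q/∂x - ∂P/∂y = 4.

D is the region 0 ≤ x ≤ 3, 0 ≤ y ≤ 5. Evaluating the double integral:

    ∬_D (4) dA = ∫_0^{3} ∫_0^{5} (4) dy dx.

Inner (y from 0 to 5): 20.
Outer (x from 0 to 3): 60.

Therefore ∮_C P dx + Q dy = 60.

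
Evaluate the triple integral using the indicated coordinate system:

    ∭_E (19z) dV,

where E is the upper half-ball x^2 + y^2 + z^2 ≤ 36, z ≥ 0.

In spherical coordinates, x = ρ sin(φ) cos(θ), y = ρ sin(φ) sin(θ), z = ρ cos(φ), and dV = ρ^2 sin(φ) dρ dφ dθ.

The integrand becomes 19ρ cos(φ), so

    ∭_E (19z) dV = ∫_{0}^{2π} ∫_{0}^{π/2} ∫_{0}^{6} (19ρ cos(φ)) · ρ^2 sin(φ) dρ dφ dθ.

Inner (ρ): 3078sin(2φ).
Middle (φ): 3078.
Outer (θ): 6156π.

Therefore the triple integral equals 6156π.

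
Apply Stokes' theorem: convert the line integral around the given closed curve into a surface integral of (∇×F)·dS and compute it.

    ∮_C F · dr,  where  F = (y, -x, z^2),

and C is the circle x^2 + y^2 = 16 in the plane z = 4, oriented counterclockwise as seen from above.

Let S be the flat disk x^2 + y^2 ≤ 16 in the plane z = 4, with upward unit normal n̂ = ẑ. By Stokes' theorem,

    ∮_C F · dr = ∬_S (∇ × F) · n̂ dS = ∬_D (curl F)_z dA,

where D is the disk x^2 + y^2 ≤ 16.

Compute the curl of F = (y, -x, z^2):
    (∇ × F)_x = ∂F_z/∂y - ∂F_y/∂z = 0,
    (∇ × F)_y = ∂F_x/∂z - ∂F_z/∂x = 0,
    (∇ × F)_z = ∂F_y/∂x - ∂F_x/∂y = -2.

On z = 4, (curl F)_z = -2.

Convert to polar (x = r cos θ, y = r sin θ, dA = r dr dθ); the integrand becomes -2, so

    ∬_D (curl F)_z dA = ∫_0^{2π} ∫_0^{4} (-2) · r dr dθ.

Inner (r from 0 to 4): -16.
Outer (θ from 0 to 2π): -32π.

Therefore ∮_C F · dr = -32π.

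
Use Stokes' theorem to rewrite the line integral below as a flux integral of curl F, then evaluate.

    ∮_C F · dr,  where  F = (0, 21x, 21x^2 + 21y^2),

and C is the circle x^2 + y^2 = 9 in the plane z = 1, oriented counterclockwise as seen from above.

Let S be the flat disk x^2 + y^2 ≤ 9 in the plane z = 1, with upward unit normal n̂ = ẑ. By Stokes' theorem,

    ∮_C F · dr = ∬_S (∇ × F) · n̂ dS = ∬_D (curl F)_z dA,

where D is the disk x^2 + y^2 ≤ 9.

Compute the curl of F = (0, 21x, 21x^2 + 21y^2):
    (∇ × F)_x = ∂F_z/∂y - ∂F_y/∂z = 42y,
    (∇ × F)_y = ∂F_x/∂z - ∂F_z/∂x = -42x,
    (∇ × F)_z = ∂F_y/∂x - ∂F_x/∂y = 21.

On z = 1, (curl F)_z = 21.

Convert to polar (x = r cos θ, y = r sin θ, dA = r dr dθ); the integrand becomes 21, so

    ∬_D (curl F)_z dA = ∫_0^{2π} ∫_0^{3} (21) · r dr dθ.

Inner (r from 0 to 3): 189/2.
Outer (θ from 0 to 2π): 189π.

Therefore ∮_C F · dr = 189π.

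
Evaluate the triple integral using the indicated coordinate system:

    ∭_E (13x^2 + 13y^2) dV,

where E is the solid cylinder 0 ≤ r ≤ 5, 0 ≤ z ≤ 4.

In cylindrical coordinates, x = r cos(θ), y = r sin(θ), z = z, and dV = r dr dθ dz.

The integrand becomes 13r^2, so

    ∭_E (13x^2 + 13y^2) dV = ∫_{0}^{2π} ∫_{0}^{5} ∫_{0}^{4} (13r^2) · r dz dr dθ.

Inner (z): 52r^3.
Middle (r from 0 to 5): 8125.
Outer (θ): 16250π.

Therefore the triple integral equals 16250π.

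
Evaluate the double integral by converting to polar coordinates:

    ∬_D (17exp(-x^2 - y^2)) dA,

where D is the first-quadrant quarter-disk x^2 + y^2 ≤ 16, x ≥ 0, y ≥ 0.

The region D is 0 ≤ r ≤ 4, 0 ≤ θ ≤ π/2 in polar coordinates, where x = r cos(θ), y = r sin(θ), and dA = r dr dθ.

Under the substitution, the integrand becomes 17exp(-r^2), so

    ∬_D (17exp(-x^2 - y^2)) dA = ∫_{0}^{π/2} ∫_{0}^{4} (17exp(-r^2)) · r dr dθ.

Inner integral (in r): ∫_{0}^{4} (17exp(-r^2)) · r dr = 17/2 - 17exp(-16)/2.

Outer integral (in θ): ∫_{0}^{π/2} (17/2 - 17exp(-16)/2) dθ = -17π (1 - exp(16))exp(-16)/4.

Therefore ∬_D (17exp(-x^2 - y^2)) dA = -17π (1 - exp(16))exp(-16)/4.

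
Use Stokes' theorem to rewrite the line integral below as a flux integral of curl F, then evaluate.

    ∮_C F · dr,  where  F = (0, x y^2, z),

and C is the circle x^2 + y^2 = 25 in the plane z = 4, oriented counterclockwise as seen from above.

Let S be the flat disk x^2 + y^2 ≤ 25 in the plane z = 4, with upward unit normal n̂ = ẑ. By Stokes' theorem,

    ∮_C F · dr = ∬_S (∇ × F) · n̂ dS = ∬_D (curl F)_z dA,

where D is the disk x^2 + y^2 ≤ 25.

Compute the curl of F = (0, x y^2, z):
    (∇ × F)_x = ∂F_z/∂y - ∂F_y/∂z = 0,
    (∇ × F)_y = ∂F_x/∂z - ∂F_z/∂x = 0,
    (∇ × F)_z = ∂F_y/∂x - ∂F_x/∂y = y^2.

On z = 4, (curl F)_z = y^2.

Convert to polar (x = r cos θ, y = r sin θ, dA = r dr dθ); the integrand becomes r^2sin(θ)^2, so

    ∬_D (curl F)_z dA = ∫_0^{2π} ∫_0^{5} (r^2sin(θ)^2) · r dr dθ.

Inner (r from 0 to 5): 625sin(θ)^2/4.
Outer (θ from 0 to 2π): 625π/4.

Therefore ∮_C F · dr = 625π/4.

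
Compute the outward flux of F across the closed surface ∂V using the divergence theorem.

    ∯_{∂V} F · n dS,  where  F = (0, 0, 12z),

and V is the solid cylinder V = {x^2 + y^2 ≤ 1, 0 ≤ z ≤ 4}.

By the divergence theorem,

    ∯_{∂V} F · n dS = ∭_V (∇ · F) dV.

Compute the divergence:
    ∇ · F = ∂F_x/∂x + ∂F_y/∂y + ∂F_z/∂z = 0 + 0 + 12 = 12.

In cylindrical coordinates, x = r cos(θ), y = r sin(θ), z = z, dV = r dr dθ dz, with 0 ≤ r ≤ 1, 0 ≤ θ ≤ 2π, 0 ≤ z ≤ 4.

The integrand, after substitution and multiplying by the volume element, becomes (12) · r, so

    ∭_V (∇·F) dV = ∫_0^{2π} ∫_0^{1} ∫_0^{4} (12) · r dz dr dθ.

Inner (z from 0 to 4): 48r.
Middle (r from 0 to 1): 24.
Outer (θ from 0 to 2π): 48π.

Therefore ∯_{∂V} F · n dS = 48π.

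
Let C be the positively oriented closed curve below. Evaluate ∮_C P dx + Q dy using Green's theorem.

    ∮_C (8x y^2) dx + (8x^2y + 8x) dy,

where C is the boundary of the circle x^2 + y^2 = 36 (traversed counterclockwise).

Green's theorem converts the closed line integral into a double integral over the enclosed region D:

    ∮_C P dx + Q dy = ∬_D (∂Q/∂x - ∂P/∂y) dA.

Here P = 8x y^2, Q = 8x^2y + 8x, so

    ∂Q/∂x = 16x y + 8,    ∂P/∂y = 16x y,
    ∂Q/∂x - ∂P/∂y = 8.

D is the region x^2 + y^2 ≤ 36. Evaluating the double integral:

In polar coordinates (x = r cos θ, y = r sin θ, dA = r dr dθ) the integrand becomes 8, so

    ∬_D (8) dA = ∫_0^{2π} ∫_0^{6} (8) · r dr dθ.

Inner (r from 0 to 6): 144.
Outer (θ from 0 to 2π): 288π.

Therefore ∮_C P dx + Q dy = 288π.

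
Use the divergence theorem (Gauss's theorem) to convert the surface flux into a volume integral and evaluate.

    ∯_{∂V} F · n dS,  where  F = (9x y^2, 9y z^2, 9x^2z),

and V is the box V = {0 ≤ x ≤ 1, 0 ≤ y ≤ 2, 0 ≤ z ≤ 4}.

By the divergence theorem,

    ∯_{∂V} F · n dS = ∭_V (∇ · F) dV.

Compute the divergence:
    ∇ · F = ∂F_x/∂x + ∂F_y/∂y + ∂F_z/∂z = 9y^2 + 9z^2 + 9x^2 = 9x^2 + 9y^2 + 9z^2.

V is a rectangular box, so dV = dx dy dz with 0 ≤ x ≤ 1, 0 ≤ y ≤ 2, 0 ≤ z ≤ 4.

Integrate (9x^2 + 9y^2 + 9z^2) over V as an iterated integral:

    ∭_V (∇·F) dV = ∫_0^{1} ∫_0^{2} ∫_0^{4} (9x^2 + 9y^2 + 9z^2) dz dy dx.

Inner (z from 0 to 4): 36x^2 + 36y^2 + 192.
Middle (y from 0 to 2): 72x^2 + 480.
Outer (x from 0 to 1): 504.

Therefore ∯_{∂V} F · n dS = 504.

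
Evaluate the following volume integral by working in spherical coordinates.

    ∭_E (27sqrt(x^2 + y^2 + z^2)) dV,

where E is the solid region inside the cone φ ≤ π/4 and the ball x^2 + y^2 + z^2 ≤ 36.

In spherical coordinates, x = ρ sin(φ) cos(θ), y = ρ sin(φ) sin(θ), z = ρ cos(φ), and dV = ρ^2 sin(φ) dρ dφ dθ.

The integrand becomes 27ρ, so

    ∭_E (27sqrt(x^2 + y^2 + z^2)) dV = ∫_{0}^{2π} ∫_{0}^{π/4} ∫_{0}^{6} (27ρ) · ρ^2 sin(φ) dρ dφ dθ.

Inner (ρ): 8748sin(φ).
Middle (φ): 8748 - 4374sqrt(2).
Outer (θ): 8748π (2 - sqrt(2)).

Therefore the triple integral equals 8748π (2 - sqrt(2)).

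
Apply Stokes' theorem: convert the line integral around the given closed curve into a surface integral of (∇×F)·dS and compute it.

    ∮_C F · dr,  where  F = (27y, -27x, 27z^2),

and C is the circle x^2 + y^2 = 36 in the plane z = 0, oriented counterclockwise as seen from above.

Let S be the flat disk x^2 + y^2 ≤ 36 in the plane z = 0, with upward unit normal n̂ = ẑ. By Stokes' theorem,

    ∮_C F · dr = ∬_S (∇ × F) · n̂ dS = ∬_D (curl F)_z dA,

where D is the disk x^2 + y^2 ≤ 36.

Compute the curl of F = (27y, -27x, 27z^2):
    (∇ × F)_x = ∂F_z/∂y - ∂F_y/∂z = 0,
    (∇ × F)_y = ∂F_x/∂z - ∂F_z/∂x = 0,
    (∇ × F)_z = ∂F_y/∂x - ∂F_x/∂y = -54.

On z = 0, (curl F)_z = -54.

Convert to polar (x = r cos θ, y = r sin θ, dA = r dr dθ); the integrand becomes -54, so

    ∬_D (curl F)_z dA = ∫_0^{2π} ∫_0^{6} (-54) · r dr dθ.

Inner (r from 0 to 6): -972.
Outer (θ from 0 to 2π): -1944π.

Therefore ∮_C F · dr = -1944π.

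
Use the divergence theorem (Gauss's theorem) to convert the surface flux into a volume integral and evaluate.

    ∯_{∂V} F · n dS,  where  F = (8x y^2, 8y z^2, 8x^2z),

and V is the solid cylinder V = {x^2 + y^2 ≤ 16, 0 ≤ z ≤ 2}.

By the divergence theorem,

    ∯_{∂V} F · n dS = ∭_V (∇ · F) dV.

Compute the divergence:
    ∇ · F = ∂F_x/∂x + ∂F_y/∂y + ∂F_z/∂z = 8y^2 + 8z^2 + 8x^2 = 8x^2 + 8y^2 + 8z^2.

In cylindrical coordinates, x = r cos(θ), y = r sin(θ), z = z, dV = r dr dθ dz, with 0 ≤ r ≤ 4, 0 ≤ θ ≤ 2π, 0 ≤ z ≤ 2.

The integrand, after substitution and multiplying by the volume element, becomes (8r^2 + 8z^2) · r, so

    ∭_V (∇·F) dV = ∫_0^{2π} ∫_0^{4} ∫_0^{2} (8r^2 + 8z^2) · r dz dr dθ.

Inner (z from 0 to 2): 16r (r^2 + 4/3).
Middle (r from 0 to 4): 3584/3.
Outer (θ from 0 to 2π): 7168π/3.

Therefore ∯_{∂V} F · n dS = 7168π/3.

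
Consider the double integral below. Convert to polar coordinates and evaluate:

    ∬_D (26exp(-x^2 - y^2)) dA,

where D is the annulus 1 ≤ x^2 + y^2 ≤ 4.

The region D is 1 ≤ r ≤ 2, 0 ≤ θ ≤ 2π in polar coordinates, where x = r cos(θ), y = r sin(θ), and dA = r dr dθ.

Under the substitution, the integrand becomes 26exp(-r^2), so

    ∬_D (26exp(-x^2 - y^2)) dA = ∫_{0}^{2π} ∫_{1}^{2} (26exp(-r^2)) · r dr dθ.

Inner integral (in r): ∫_{1}^{2} (26exp(-r^2)) · r dr = -(13 - 13exp(3))exp(-4).

Outer integral (in θ): ∫_{0}^{2π} (-(13 - 13exp(3))exp(-4)) dθ = -26π (1 - exp(3))exp(-4).

Therefore ∬_D (26exp(-x^2 - y^2)) dA = -26π (1 - exp(3))exp(-4).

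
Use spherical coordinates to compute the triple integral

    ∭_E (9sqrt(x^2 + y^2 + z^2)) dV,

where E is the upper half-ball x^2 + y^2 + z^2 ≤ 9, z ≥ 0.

In spherical coordinates, x = ρ sin(φ) cos(θ), y = ρ sin(φ) sin(θ), z = ρ cos(φ), and dV = ρ^2 sin(φ) dρ dφ dθ.

The integrand becomes 9ρ, so

    ∭_E (9sqrt(x^2 + y^2 + z^2)) dV = ∫_{0}^{2π} ∫_{0}^{π/2} ∫_{0}^{3} (9ρ) · ρ^2 sin(φ) dρ dφ dθ.

Inner (ρ): 729sin(φ)/4.
Middle (φ): 729/4.
Outer (θ): 729π/2.

Therefore the triple integral equals 729π/2.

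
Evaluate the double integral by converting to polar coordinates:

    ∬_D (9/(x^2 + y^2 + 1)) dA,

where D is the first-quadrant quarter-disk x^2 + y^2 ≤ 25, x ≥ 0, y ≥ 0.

The region D is 0 ≤ r ≤ 5, 0 ≤ θ ≤ π/2 in polar coordinates, where x = r cos(θ), y = r sin(θ), and dA = r dr dθ.

Under the substitution, the integrand becomes 9/(r^2 + 1), so

    ∬_D (9/(x^2 + y^2 + 1)) dA = ∫_{0}^{π/2} ∫_{0}^{5} (9/(r^2 + 1)) · r dr dθ.

Inner integral (in r): ∫_{0}^{5} (9/(r^2 + 1)) · r dr = 9log(26)/2.

Outer integral (in θ): ∫_{0}^{π/2} (9log(26)/2) dθ = 9π log(26)/4.

Therefore ∬_D (9/(x^2 + y^2 + 1)) dA = 9π log(26)/4.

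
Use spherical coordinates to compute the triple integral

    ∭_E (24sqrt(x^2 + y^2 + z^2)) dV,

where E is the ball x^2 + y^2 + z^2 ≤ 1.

In spherical coordinates, x = ρ sin(φ) cos(θ), y = ρ sin(φ) sin(θ), z = ρ cos(φ), and dV = ρ^2 sin(φ) dρ dφ dθ.

The integrand becomes 24ρ, so

    ∭_E (24sqrt(x^2 + y^2 + z^2)) dV = ∫_{0}^{2π} ∫_{0}^{π} ∫_{0}^{1} (24ρ) · ρ^2 sin(φ) dρ dφ dθ.

Inner (ρ): 6sin(φ).
Middle (φ): 12.
Outer (θ): 24π.

Therefore the triple integral equals 24π.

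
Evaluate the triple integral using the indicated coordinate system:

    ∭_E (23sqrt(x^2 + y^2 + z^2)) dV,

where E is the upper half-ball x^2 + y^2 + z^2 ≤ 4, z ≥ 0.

In spherical coordinates, x = ρ sin(φ) cos(θ), y = ρ sin(φ) sin(θ), z = ρ cos(φ), and dV = ρ^2 sin(φ) dρ dφ dθ.

The integrand becomes 23ρ, so

    ∭_E (23sqrt(x^2 + y^2 + z^2)) dV = ∫_{0}^{2π} ∫_{0}^{π/2} ∫_{0}^{2} (23ρ) · ρ^2 sin(φ) dρ dφ dθ.

Inner (ρ): 92sin(φ).
Middle (φ): 92.
Outer (θ): 184π.

Therefore the triple integral equals 184π.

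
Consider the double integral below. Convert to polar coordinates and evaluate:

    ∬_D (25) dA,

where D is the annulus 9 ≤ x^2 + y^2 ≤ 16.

The region D is 3 ≤ r ≤ 4, 0 ≤ θ ≤ 2π in polar coordinates, where x = r cos(θ), y = r sin(θ), and dA = r dr dθ.

Under the substitution, the integrand becomes 25, so

    ∬_D (25) dA = ∫_{0}^{2π} ∫_{3}^{4} (25) · r dr dθ.

Inner integral (in r): ∫_{3}^{4} (25) · r dr = 175/2.

Outer integral (in θ): ∫_{0}^{2π} (175/2) dθ = 175π.

Therefore ∬_D (25) dA = 175π.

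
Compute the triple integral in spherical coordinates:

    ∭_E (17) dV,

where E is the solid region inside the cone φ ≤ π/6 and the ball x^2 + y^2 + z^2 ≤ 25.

In spherical coordinates, x = ρ sin(φ) cos(θ), y = ρ sin(φ) sin(θ), z = ρ cos(φ), and dV = ρ^2 sin(φ) dρ dφ dθ.

The integrand becomes 17, so

    ∭_E (17) dV = ∫_{0}^{2π} ∫_{0}^{π/6} ∫_{0}^{5} (17) · ρ^2 sin(φ) dρ dφ dθ.

Inner (ρ): 2125sin(φ)/3.
Middle (φ): 2125/3 - 2125sqrt(3)/6.
Outer (θ): 2125π (2 - sqrt(3))/3.

Therefore the triple integral equals 2125π (2 - sqrt(3))/3.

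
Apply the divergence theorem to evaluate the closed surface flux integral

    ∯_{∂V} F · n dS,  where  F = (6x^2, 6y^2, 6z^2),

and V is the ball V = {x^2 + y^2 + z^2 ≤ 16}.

By the divergence theorem,

    ∯_{∂V} F · n dS = ∭_V (∇ · F) dV.

Compute the divergence:
    ∇ · F = ∂F_x/∂x + ∂F_y/∂y + ∂F_z/∂z = 12x + 12y + 12z.

In spherical coordinates, x = ρ sin(φ) cos(θ), y = ρ sin(φ) sin(θ), z = ρ cos(φ), dV = ρ^2 sin(φ) dρ dφ dθ, with 0 ≤ ρ ≤ 4, 0 ≤ φ ≤ π, 0 ≤ θ ≤ 2π.

The integrand, after substitution and multiplying by the volume element, becomes (12ρ (sqrt(2)sin(φ)sin(θ + π/4) + cos(φ))) · ρ^2 sin(φ), so

    ∭_V (∇·F) dV = ∫_0^{2π} ∫_0^{π} ∫_0^{4} (12ρ (sqrt(2)sin(φ)sin(θ + π/4) + cos(φ))) · ρ^2 sin(φ) dρ dφ dθ.

Inner (ρ from 0 to 4): 768(sqrt(2)sin(φ)sin(θ + π/4) + cos(φ))sin(φ).
Middle (φ from 0 to π): 384sqrt(2)π sin(θ + π/4).
Outer (θ from 0 to 2π): 0.

Therefore ∯_{∂V} F · n dS = 0.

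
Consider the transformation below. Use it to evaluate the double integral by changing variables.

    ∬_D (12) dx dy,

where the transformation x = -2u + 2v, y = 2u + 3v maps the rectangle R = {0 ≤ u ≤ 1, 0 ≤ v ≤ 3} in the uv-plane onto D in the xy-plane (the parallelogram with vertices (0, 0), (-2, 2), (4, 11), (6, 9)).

Compute the Jacobian determinant of (x, y) with respect to (u, v):

    ∂(x,y)/∂(u,v) = | -2  2 | = (-2)(3) - (2)(2) = -10.
                   | 2  3 |

Its absolute value is |J| = 10 (the area scaling factor).

Substituting x = -2u + 2v, y = 2u + 3v into the integrand,

    12 → 12,

so the integral becomes

    ∬_R (12) · |J| du dv = ∫_0^1 ∫_0^3 (120) dv du.

Inner (v): 360.
Outer (u): 360.

Therefore ∬_D (12) dx dy = 360.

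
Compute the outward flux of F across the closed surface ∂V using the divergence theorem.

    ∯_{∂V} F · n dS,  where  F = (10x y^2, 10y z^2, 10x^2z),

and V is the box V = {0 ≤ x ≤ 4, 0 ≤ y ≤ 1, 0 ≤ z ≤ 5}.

By the divergence theorem,

    ∯_{∂V} F · n dS = ∭_V (∇ · F) dV.

Compute the divergence:
    ∇ · F = ∂F_x/∂x + ∂F_y/∂y + ∂F_z/∂z = 10y^2 + 10z^2 + 10x^2 = 10x^2 + 10y^2 + 10z^2.

V is a rectangular box, so dV = dx dy dz with 0 ≤ x ≤ 4, 0 ≤ y ≤ 1, 0 ≤ z ≤ 5.

Integrate (10x^2 + 10y^2 + 10z^2) over V as an iterated integral:

    ∭_V (∇·F) dV = ∫_0^{4} ∫_0^{1} ∫_0^{5} (10x^2 + 10y^2 + 10z^2) dz dy dx.

Inner (z from 0 to 5): 50x^2 + 50y^2 + 1250/3.
Middle (y from 0 to 1): 50x^2 + 1300/3.
Outer (x from 0 to 4): 2800.

Therefore ∯_{∂V} F · n dS = 2800.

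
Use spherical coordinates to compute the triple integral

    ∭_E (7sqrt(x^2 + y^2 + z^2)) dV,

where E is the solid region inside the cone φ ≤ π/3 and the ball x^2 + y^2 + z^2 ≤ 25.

In spherical coordinates, x = ρ sin(φ) cos(θ), y = ρ sin(φ) sin(θ), z = ρ cos(φ), and dV = ρ^2 sin(φ) dρ dφ dθ.

The integrand becomes 7ρ, so

    ∭_E (7sqrt(x^2 + y^2 + z^2)) dV = ∫_{0}^{2π} ∫_{0}^{π/3} ∫_{0}^{5} (7ρ) · ρ^2 sin(φ) dρ dφ dθ.

Inner (ρ): 4375sin(φ)/4.
Middle (φ): 4375/8.
Outer (θ): 4375π/4.

Therefore the triple integral equals 4375π/4.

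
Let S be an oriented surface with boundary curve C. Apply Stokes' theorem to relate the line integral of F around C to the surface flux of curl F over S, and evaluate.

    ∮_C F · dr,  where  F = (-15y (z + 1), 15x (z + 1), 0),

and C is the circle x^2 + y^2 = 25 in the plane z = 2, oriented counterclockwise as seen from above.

Let S be the flat disk x^2 + y^2 ≤ 25 in the plane z = 2, with upward unit normal n̂ = ẑ. By Stokes' theorem,

    ∮_C F · dr = ∬_S (∇ × F) · n̂ dS = ∬_D (curl F)_z dA,

where D is the disk x^2 + y^2 ≤ 25.

Compute the curl of F = (-15y (z + 1), 15x (z + 1), 0):
    (∇ × F)_x = ∂F_z/∂y - ∂F_y/∂z = -15x,
    (∇ × F)_y = ∂F_x/∂z - ∂F_z/∂x = -15y,
    (∇ × F)_z = ∂F_y/∂x - ∂F_x/∂y = 30z + 30.

On z = 2, (curl F)_z = 90.

Convert to polar (x = r cos θ, y = r sin θ, dA = r dr dθ); the integrand becomes 90, so

    ∬_D (curl F)_z dA = ∫_0^{2π} ∫_0^{5} (90) · r dr dθ.

Inner (r from 0 to 5): 1125.
Outer (θ from 0 to 2π): 2250π.

Therefore ∮_C F · dr = 2250π.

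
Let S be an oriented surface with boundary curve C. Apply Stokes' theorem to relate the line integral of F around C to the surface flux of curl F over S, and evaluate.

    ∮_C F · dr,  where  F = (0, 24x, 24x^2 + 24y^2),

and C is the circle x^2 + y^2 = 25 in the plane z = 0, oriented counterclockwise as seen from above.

Let S be the flat disk x^2 + y^2 ≤ 25 in the plane z = 0, with upward unit normal n̂ = ẑ. By Stokes' theorem,

    ∮_C F · dr = ∬_S (∇ × F) · n̂ dS = ∬_D (curl F)_z dA,

where D is the disk x^2 + y^2 ≤ 25.

Compute the curl of F = (0, 24x, 24x^2 + 24y^2):
    (∇ × F)_x = ∂F_z/∂y - ∂F_y/∂z = 48y,
    (∇ × F)_y = ∂F_x/∂z - ∂F_z/∂x = -48x,
    (∇ × F)_z = ∂F_y/∂x - ∂F_x/∂y = 24.

On z = 0, (curl F)_z = 24.

Convert to polar (x = r cos θ, y = r sin θ, dA = r dr dθ); the integrand becomes 24, so

    ∬_D (curl F)_z dA = ∫_0^{2π} ∫_0^{5} (24) · r dr dθ.

Inner (r from 0 to 5): 300.
Outer (θ from 0 to 2π): 600π.

Therefore ∮_C F · dr = 600π.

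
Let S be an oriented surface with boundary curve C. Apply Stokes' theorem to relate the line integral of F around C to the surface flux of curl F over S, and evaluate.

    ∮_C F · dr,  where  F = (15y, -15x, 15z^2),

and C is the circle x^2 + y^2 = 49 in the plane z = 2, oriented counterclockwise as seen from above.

Let S be the flat disk x^2 + y^2 ≤ 49 in the plane z = 2, with upward unit normal n̂ = ẑ. By Stokes' theorem,

    ∮_C F · dr = ∬_S (∇ × F) · n̂ dS = ∬_D (curl F)_z dA,

where D is the disk x^2 + y^2 ≤ 49.

Compute the curl of F = (15y, -15x, 15z^2):
    (∇ × F)_x = ∂F_z/∂y - ∂F_y/∂z = 0,
    (∇ × F)_y = ∂F_x/∂z - ∂F_z/∂x = 0,
    (∇ × F)_z = ∂F_y/∂x - ∂F_x/∂y = -30.

On z = 2, (curl F)_z = -30.

Convert to polar (x = r cos θ, y = r sin θ, dA = r dr dθ); the integrand becomes -30, so

    ∬_D (curl F)_z dA = ∫_0^{2π} ∫_0^{7} (-30) · r dr dθ.

Inner (r from 0 to 7): -735.
Outer (θ from 0 to 2π): -1470π.

Therefore ∮_C F · dr = -1470π.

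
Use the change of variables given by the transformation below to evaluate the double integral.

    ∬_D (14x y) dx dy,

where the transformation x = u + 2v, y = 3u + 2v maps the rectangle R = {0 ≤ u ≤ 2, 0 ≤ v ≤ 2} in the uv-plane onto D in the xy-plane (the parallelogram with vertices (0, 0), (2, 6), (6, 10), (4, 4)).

Compute the Jacobian determinant of (x, y) with respect to (u, v):

    ∂(x,y)/∂(u,v) = | 1  2 | = (1)(2) - (2)(3) = -4.
                   | 3  2 |

Its absolute value is |J| = 4 (the area scaling factor).

Substituting x = u + 2v, y = 3u + 2v into the integrand,

    14x y → 42u^2 + 112u v + 56v^2,

so the integral becomes

    ∬_R (42u^2 + 112u v + 56v^2) · |J| du dv = ∫_0^2 ∫_0^2 (168u^2 + 448u v + 224v^2) dv du.

Inner (v): 336u^2 + 896u + 1792/3.
Outer (u): 11648/3.

Therefore ∬_D (14x y) dx dy = 11648/3.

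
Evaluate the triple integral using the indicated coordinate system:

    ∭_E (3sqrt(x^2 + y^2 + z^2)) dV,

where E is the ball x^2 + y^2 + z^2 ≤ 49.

In spherical coordinates, x = ρ sin(φ) cos(θ), y = ρ sin(φ) sin(θ), z = ρ cos(φ), and dV = ρ^2 sin(φ) dρ dφ dθ.

The integrand becomes 3ρ, so

    ∭_E (3sqrt(x^2 + y^2 + z^2)) dV = ∫_{0}^{2π} ∫_{0}^{π} ∫_{0}^{7} (3ρ) · ρ^2 sin(φ) dρ dφ dθ.

Inner (ρ): 7203sin(φ)/4.
Middle (φ): 7203/2.
Outer (θ): 7203π.

Therefore the triple integral equals 7203π.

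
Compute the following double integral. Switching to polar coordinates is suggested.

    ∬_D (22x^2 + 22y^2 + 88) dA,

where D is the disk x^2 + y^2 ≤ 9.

The region D is 0 ≤ r ≤ 3, 0 ≤ θ ≤ 2π in polar coordinates, where x = r cos(θ), y = r sin(θ), and dA = r dr dθ.

Under the substitution, the integrand becomes 22r^2 + 88, so

    ∬_D (22x^2 + 22y^2 + 88) dA = ∫_{0}^{2π} ∫_{0}^{3} (22r^2 + 88) · r dr dθ.

Inner integral (in r): ∫_{0}^{3} (22r^2 + 88) · r dr = 1683/2.

Outer integral (in θ): ∫_{0}^{2π} (1683/2) dθ = 1683π.

Therefore ∬_D (22x^2 + 22y^2 + 88) dA = 1683π.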